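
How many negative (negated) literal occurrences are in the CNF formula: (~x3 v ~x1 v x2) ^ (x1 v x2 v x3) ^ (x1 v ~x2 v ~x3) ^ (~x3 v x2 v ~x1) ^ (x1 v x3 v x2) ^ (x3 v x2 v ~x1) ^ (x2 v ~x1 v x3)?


Scan each clause for negated literals.
Clause 1: 2 negative; Clause 2: 0 negative; Clause 3: 2 negative; Clause 4: 2 negative; Clause 5: 0 negative; Clause 6: 1 negative; Clause 7: 1 negative.
Total negative literal occurrences = 8.

8


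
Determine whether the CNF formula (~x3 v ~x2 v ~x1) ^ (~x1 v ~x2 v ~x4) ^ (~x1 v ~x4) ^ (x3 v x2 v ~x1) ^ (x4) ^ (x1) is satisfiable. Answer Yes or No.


Check all 16 possible truth assignments.
Number of satisfying assignments found: 0.
The formula is unsatisfiable.

No


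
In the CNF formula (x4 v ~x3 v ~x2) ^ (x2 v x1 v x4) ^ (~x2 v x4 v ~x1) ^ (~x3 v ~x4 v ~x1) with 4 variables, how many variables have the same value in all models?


Find all satisfying assignments: 9 model(s).
Check which variables have the same value in every model.
No variable is fixed across all models.
Backbone size = 0.

0


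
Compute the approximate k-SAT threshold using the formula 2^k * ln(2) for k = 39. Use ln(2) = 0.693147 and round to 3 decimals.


Using the asymptotic formula: threshold ~ 2^k * ln(2).
2^39 = 549755813888.
549755813888 * 0.693147 = 381061593129.026.

381061593129.026


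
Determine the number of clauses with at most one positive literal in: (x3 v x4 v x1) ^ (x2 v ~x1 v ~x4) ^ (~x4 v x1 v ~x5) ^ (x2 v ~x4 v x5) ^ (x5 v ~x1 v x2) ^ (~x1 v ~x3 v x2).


A Horn clause has at most one positive literal.
Clause 1: 3 positive lit(s) -> not Horn
Clause 2: 1 positive lit(s) -> Horn
Clause 3: 1 positive lit(s) -> Horn
Clause 4: 2 positive lit(s) -> not Horn
Clause 5: 2 positive lit(s) -> not Horn
Clause 6: 1 positive lit(s) -> Horn
Total Horn clauses = 3.

3


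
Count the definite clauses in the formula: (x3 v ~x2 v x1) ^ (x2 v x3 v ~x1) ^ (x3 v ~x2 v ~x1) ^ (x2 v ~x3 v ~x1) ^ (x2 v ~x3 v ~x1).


A definite clause has exactly one positive literal.
Clause 1: 2 positive -> not definite
Clause 2: 2 positive -> not definite
Clause 3: 1 positive -> definite
Clause 4: 1 positive -> definite
Clause 5: 1 positive -> definite
Definite clause count = 3.

3


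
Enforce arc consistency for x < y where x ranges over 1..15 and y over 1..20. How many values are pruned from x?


For the constraint x < y, x needs a supporting value in y's domain.
x can be at most 19 (one less than y's maximum).
Valid x values from domain: 15 out of 15.
Pruned = 15 - 15 = 0.

0


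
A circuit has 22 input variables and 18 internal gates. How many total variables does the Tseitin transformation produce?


The Tseitin transformation introduces one auxiliary variable per gate.
Total variables = inputs + gates = 22 + 18 = 40.

40


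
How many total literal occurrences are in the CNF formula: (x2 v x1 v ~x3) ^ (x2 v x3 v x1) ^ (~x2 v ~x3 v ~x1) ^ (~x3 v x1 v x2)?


Clause lengths: 3, 3, 3, 3.
Sum = 3 + 3 + 3 + 3 = 12.

12


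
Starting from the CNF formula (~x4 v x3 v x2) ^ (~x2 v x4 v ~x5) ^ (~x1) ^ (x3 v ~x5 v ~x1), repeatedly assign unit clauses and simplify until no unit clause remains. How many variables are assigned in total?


Unit propagation repeatedly assigns the literal in any unit clause, then simplifies.
Assignments in order: x1 = F.
No further unit clauses remain.
Total variables assigned = 1.

1


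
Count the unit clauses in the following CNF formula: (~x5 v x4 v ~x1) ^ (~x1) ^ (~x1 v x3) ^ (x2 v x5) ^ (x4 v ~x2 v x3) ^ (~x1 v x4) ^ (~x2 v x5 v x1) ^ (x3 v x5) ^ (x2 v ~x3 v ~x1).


A unit clause contains exactly one literal.
Unit clauses found: (~x1).
Count = 1.

1


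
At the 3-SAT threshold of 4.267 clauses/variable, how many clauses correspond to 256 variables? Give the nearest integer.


The 3-SAT phase transition occurs at approximately 4.267 clauses per variable.
m = 4.267 * 256 = 1092.352.
Rounded to nearest integer: 1092.

1092


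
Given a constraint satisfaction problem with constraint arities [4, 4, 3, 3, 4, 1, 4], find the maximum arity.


The arities are: 4, 4, 3, 3, 4, 1, 4.
Scan for the maximum value.
Maximum arity = 4.

4


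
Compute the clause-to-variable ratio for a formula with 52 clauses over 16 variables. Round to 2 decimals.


Clause-to-variable ratio = clauses / variables.
52 / 16 = 3.25.

3.25


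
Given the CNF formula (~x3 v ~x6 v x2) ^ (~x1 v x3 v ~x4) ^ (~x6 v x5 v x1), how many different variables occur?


Identify each distinct variable in the formula.
Variables found: x1, x2, x3, x4, x5, x6.
Total distinct variables = 6.

6


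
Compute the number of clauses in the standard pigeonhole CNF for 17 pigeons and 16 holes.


The PHP encoding has two parts:
1) At-least-one-hole clauses: 17 (one per pigeon, each with 16 literals).
2) At-most-one-pigeon-per-hole clauses: 16 holes * C(17,2) = 16 * 136 = 2176.
Total clauses = 17 + 2176 = 2193.

2193


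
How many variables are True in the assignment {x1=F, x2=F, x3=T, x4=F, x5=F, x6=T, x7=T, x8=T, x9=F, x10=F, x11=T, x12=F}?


The weight is the number of variables assigned True.
True variables: x3, x6, x7, x8, x11.
Weight = 5.

5


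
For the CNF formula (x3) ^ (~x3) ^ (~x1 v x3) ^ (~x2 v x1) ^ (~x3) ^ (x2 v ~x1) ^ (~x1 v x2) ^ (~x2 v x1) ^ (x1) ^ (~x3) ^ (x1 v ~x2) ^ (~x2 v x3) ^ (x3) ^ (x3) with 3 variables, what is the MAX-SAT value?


Enumerate all 8 truth assignments.
For each, count how many of the 14 clauses are satisfied.
The formula is not fully satisfiable, so the maximum is below 14.
Maximum simultaneously satisfiable clauses = 11.

11


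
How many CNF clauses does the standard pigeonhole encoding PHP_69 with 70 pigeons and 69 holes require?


The PHP encoding has two parts:
1) At-least-one-hole clauses: 70 (one per pigeon, each with 69 literals).
2) At-most-one-pigeon-per-hole clauses: 69 holes * C(70,2) = 69 * 2415 = 166635.
Total clauses = 70 + 166635 = 166705.

166705


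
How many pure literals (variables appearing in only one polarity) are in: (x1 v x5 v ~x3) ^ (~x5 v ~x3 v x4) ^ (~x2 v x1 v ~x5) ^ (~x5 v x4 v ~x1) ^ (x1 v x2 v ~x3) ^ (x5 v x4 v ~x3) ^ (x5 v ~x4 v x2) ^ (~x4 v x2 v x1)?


A pure literal appears in only one polarity across all clauses.
Pure literals: x3 (negative only).
Count = 1.

1


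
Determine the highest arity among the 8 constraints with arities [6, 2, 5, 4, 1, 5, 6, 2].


The arities are: 6, 2, 5, 4, 1, 5, 6, 2.
Scan for the maximum value.
Maximum arity = 6.

6


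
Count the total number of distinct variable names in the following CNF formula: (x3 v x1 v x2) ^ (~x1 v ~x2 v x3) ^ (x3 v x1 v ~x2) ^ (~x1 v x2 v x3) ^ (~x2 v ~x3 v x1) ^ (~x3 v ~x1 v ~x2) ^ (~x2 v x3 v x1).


Identify each distinct variable in the formula.
Variables found: x1, x2, x3.
Total distinct variables = 3.

3


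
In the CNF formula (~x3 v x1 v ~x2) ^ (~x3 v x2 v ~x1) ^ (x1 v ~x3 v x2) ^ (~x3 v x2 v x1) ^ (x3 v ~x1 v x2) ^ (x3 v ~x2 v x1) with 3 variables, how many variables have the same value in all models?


Find all satisfying assignments: 3 model(s).
Check which variables have the same value in every model.
No variable is fixed across all models.
Backbone size = 0.

0


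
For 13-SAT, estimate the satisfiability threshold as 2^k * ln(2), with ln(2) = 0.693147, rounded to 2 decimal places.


Using the asymptotic formula: threshold ~ 2^k * ln(2).
2^13 = 8192.
8192 * 0.693147 = 5678.26.

5678.26


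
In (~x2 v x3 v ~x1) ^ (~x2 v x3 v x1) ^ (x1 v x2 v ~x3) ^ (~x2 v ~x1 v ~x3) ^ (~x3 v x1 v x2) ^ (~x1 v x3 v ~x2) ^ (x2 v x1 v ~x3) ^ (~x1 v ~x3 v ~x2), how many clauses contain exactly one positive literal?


A definite clause has exactly one positive literal.
Clause 1: 1 positive -> definite
Clause 2: 2 positive -> not definite
Clause 3: 2 positive -> not definite
Clause 4: 0 positive -> not definite
Clause 5: 2 positive -> not definite
Clause 6: 1 positive -> definite
Clause 7: 2 positive -> not definite
Clause 8: 0 positive -> not definite
Definite clause count = 2.

2


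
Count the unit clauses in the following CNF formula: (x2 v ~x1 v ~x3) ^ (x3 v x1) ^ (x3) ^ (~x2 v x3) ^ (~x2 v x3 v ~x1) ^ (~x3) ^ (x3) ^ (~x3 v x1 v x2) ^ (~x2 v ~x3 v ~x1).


A unit clause contains exactly one literal.
Unit clauses found: (x3), (~x3), (x3).
Count = 3.

3


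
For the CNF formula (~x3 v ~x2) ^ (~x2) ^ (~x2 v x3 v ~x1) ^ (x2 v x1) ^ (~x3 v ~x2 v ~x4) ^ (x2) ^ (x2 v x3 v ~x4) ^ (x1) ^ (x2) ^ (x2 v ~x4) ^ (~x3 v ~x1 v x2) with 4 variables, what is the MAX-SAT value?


Enumerate all 16 truth assignments.
For each, count how many of the 11 clauses are satisfied.
The formula is not fully satisfiable, so the maximum is below 11.
Maximum simultaneously satisfiable clauses = 9.

9


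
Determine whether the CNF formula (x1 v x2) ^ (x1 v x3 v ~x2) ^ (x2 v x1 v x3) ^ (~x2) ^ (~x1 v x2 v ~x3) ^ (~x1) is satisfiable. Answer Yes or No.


Check all 8 possible truth assignments.
Number of satisfying assignments found: 0.
The formula is unsatisfiable.

No


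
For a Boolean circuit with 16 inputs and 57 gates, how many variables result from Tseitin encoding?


The Tseitin transformation introduces one auxiliary variable per gate.
Total variables = inputs + gates = 16 + 57 = 73.

73


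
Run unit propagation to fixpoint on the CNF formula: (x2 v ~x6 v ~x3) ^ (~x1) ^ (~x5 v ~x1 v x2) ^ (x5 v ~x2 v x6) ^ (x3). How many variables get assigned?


Unit propagation repeatedly assigns the literal in any unit clause, then simplifies.
Assignments in order: x1 = F, x3 = T.
No further unit clauses remain.
Total variables assigned = 2.

2


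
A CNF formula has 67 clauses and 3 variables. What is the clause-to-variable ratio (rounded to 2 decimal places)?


Clause-to-variable ratio = clauses / variables.
67 / 3 = 22.33.

22.33


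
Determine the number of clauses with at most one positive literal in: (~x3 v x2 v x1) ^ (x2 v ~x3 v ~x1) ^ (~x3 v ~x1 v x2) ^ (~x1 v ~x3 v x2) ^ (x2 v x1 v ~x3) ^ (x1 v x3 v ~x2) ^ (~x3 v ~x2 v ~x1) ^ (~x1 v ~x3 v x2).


A Horn clause has at most one positive literal.
Clause 1: 2 positive lit(s) -> not Horn
Clause 2: 1 positive lit(s) -> Horn
Clause 3: 1 positive lit(s) -> Horn
Clause 4: 1 positive lit(s) -> Horn
Clause 5: 2 positive lit(s) -> not Horn
Clause 6: 2 positive lit(s) -> not Horn
Clause 7: 0 positive lit(s) -> Horn
Clause 8: 1 positive lit(s) -> Horn
Total Horn clauses = 5.

5


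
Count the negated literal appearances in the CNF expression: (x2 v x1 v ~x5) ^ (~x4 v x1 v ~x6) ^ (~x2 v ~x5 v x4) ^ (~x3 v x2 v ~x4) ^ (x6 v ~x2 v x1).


Scan each clause for negated literals.
Clause 1: 1 negative; Clause 2: 2 negative; Clause 3: 2 negative; Clause 4: 2 negative; Clause 5: 1 negative.
Total negative literal occurrences = 8.

8


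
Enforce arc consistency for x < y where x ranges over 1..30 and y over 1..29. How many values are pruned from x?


For the constraint x < y, x needs a supporting value in y's domain.
x can be at most 28 (one less than y's maximum).
Valid x values from domain: 28 out of 30.
Pruned = 30 - 28 = 2.

2


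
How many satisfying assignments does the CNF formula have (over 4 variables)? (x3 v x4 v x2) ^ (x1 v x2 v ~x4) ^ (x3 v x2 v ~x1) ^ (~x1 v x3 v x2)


Enumerate all 16 truth assignments over 4 variables.
Test each against every clause.
Satisfying assignments found: 11.

11


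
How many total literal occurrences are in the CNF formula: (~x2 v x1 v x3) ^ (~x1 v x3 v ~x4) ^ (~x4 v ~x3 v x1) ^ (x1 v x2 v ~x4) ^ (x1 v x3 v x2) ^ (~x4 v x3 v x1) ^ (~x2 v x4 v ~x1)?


Clause lengths: 3, 3, 3, 3, 3, 3, 3.
Sum = 3 + 3 + 3 + 3 + 3 + 3 + 3 = 21.

21


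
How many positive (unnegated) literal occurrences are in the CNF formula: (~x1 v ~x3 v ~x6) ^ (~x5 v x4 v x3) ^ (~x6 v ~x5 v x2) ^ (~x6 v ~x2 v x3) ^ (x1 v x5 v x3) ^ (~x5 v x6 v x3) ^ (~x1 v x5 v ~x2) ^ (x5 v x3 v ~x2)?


Scan each clause for unnegated literals.
Clause 1: 0 positive; Clause 2: 2 positive; Clause 3: 1 positive; Clause 4: 1 positive; Clause 5: 3 positive; Clause 6: 2 positive; Clause 7: 1 positive; Clause 8: 2 positive.
Total positive literal occurrences = 12.

12


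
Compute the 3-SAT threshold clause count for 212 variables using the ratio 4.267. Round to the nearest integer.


The 3-SAT phase transition occurs at approximately 4.267 clauses per variable.
m = 4.267 * 212 = 904.604.
Rounded to nearest integer: 905.

905


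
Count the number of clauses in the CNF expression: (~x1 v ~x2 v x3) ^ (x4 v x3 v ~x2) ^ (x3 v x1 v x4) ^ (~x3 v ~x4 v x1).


Each group enclosed in parentheses joined by ^ is one clause.
Counting the conjuncts: 4 clauses.

4


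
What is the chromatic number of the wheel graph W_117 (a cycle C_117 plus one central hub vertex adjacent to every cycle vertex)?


W_117 consists of the cycle C_117 together with a hub vertex adjacent to every cycle vertex.
The cycle C_117 needs 3 colors (odd cycle -> 3).
The hub is adjacent to every cycle vertex, so it must receive a new color distinct from all of them.
Chromatic number = 3 + 1 = 4.

4


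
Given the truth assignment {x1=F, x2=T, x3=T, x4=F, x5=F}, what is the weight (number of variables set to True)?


The weight is the number of variables assigned True.
True variables: x2, x3.
Weight = 2.

2


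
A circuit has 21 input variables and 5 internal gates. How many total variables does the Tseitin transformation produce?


The Tseitin transformation introduces one auxiliary variable per gate.
Total variables = inputs + gates = 21 + 5 = 26.

26


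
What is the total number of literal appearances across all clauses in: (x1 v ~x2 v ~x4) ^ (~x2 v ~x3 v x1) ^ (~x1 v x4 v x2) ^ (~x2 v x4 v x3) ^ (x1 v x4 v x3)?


Clause lengths: 3, 3, 3, 3, 3.
Sum = 3 + 3 + 3 + 3 + 3 = 15.

15


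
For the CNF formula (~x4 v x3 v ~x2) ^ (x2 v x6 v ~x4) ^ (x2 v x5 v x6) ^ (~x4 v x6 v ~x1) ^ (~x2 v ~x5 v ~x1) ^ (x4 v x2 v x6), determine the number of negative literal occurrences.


Scan each clause for negated literals.
Clause 1: 2 negative; Clause 2: 1 negative; Clause 3: 0 negative; Clause 4: 2 negative; Clause 5: 3 negative; Clause 6: 0 negative.
Total negative literal occurrences = 8.

8


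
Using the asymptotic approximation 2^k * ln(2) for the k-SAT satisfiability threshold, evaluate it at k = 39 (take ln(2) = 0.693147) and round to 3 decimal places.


Using the asymptotic formula: threshold ~ 2^k * ln(2).
2^39 = 549755813888.
549755813888 * 0.693147 = 381061593129.026.

381061593129.026


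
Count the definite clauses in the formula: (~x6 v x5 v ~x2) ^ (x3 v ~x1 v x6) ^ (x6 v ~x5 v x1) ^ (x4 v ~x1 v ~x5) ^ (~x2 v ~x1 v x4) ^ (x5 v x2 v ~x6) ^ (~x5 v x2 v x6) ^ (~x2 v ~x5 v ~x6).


A definite clause has exactly one positive literal.
Clause 1: 1 positive -> definite
Clause 2: 2 positive -> not definite
Clause 3: 2 positive -> not definite
Clause 4: 1 positive -> definite
Clause 5: 1 positive -> definite
Clause 6: 2 positive -> not definite
Clause 7: 2 positive -> not definite
Clause 8: 0 positive -> not definite
Definite clause count = 3.

3


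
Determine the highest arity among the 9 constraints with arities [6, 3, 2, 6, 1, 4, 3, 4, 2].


The arities are: 6, 3, 2, 6, 1, 4, 3, 4, 2.
Scan for the maximum value.
Maximum arity = 6.

6


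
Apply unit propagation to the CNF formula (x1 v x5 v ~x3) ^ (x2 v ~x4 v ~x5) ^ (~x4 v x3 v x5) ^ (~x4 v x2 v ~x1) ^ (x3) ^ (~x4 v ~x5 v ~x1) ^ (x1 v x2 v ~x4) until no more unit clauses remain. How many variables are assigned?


Unit propagation repeatedly assigns the literal in any unit clause, then simplifies.
Assignments in order: x3 = T.
No further unit clauses remain.
Total variables assigned = 1.

1


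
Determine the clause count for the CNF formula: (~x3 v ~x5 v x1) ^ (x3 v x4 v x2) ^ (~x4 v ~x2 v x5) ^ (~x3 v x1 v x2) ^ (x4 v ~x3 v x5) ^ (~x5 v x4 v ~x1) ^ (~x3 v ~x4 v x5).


Each group enclosed in parentheses joined by ^ is one clause.
Counting the conjuncts: 7 clauses.

7


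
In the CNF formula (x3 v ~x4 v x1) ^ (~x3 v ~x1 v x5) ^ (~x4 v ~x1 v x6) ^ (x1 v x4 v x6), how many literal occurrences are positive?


Scan each clause for unnegated literals.
Clause 1: 2 positive; Clause 2: 1 positive; Clause 3: 1 positive; Clause 4: 3 positive.
Total positive literal occurrences = 7.

7


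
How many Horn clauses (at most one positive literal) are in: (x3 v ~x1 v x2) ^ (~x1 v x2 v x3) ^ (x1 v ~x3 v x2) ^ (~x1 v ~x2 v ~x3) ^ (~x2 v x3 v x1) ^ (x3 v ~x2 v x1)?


A Horn clause has at most one positive literal.
Clause 1: 2 positive lit(s) -> not Horn
Clause 2: 2 positive lit(s) -> not Horn
Clause 3: 2 positive lit(s) -> not Horn
Clause 4: 0 positive lit(s) -> Horn
Clause 5: 2 positive lit(s) -> not Horn
Clause 6: 2 positive lit(s) -> not Horn
Total Horn clauses = 1.

1


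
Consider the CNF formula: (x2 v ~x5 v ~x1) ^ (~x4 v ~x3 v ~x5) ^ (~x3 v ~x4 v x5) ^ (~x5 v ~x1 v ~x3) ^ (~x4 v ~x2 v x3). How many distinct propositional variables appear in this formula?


Identify each distinct variable in the formula.
Variables found: x1, x2, x3, x4, x5.
Total distinct variables = 5.

5


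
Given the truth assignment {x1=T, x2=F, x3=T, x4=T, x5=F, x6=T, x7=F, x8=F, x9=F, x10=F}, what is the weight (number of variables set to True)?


The weight is the number of variables assigned True.
True variables: x1, x3, x4, x6.
Weight = 4.

4


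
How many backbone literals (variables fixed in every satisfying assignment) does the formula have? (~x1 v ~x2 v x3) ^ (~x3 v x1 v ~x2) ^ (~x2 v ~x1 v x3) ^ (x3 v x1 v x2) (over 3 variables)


Find all satisfying assignments: 5 model(s).
Check which variables have the same value in every model.
No variable is fixed across all models.
Backbone size = 0.

0


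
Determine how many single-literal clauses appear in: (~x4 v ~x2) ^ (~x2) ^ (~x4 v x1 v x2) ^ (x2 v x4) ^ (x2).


A unit clause contains exactly one literal.
Unit clauses found: (~x2), (x2).
Count = 2.

2


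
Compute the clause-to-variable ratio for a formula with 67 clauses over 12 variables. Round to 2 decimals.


Clause-to-variable ratio = clauses / variables.
67 / 12 = 5.58.

5.58


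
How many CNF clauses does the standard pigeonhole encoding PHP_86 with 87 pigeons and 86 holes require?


The PHP encoding has two parts:
1) At-least-one-hole clauses: 87 (one per pigeon, each with 86 literals).
2) At-most-one-pigeon-per-hole clauses: 86 holes * C(87,2) = 86 * 3741 = 321726.
Total clauses = 87 + 321726 = 321813.

321813


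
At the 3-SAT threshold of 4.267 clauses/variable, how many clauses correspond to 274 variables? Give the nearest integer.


The 3-SAT phase transition occurs at approximately 4.267 clauses per variable.
m = 4.267 * 274 = 1169.158.
Rounded to nearest integer: 1169.

1169


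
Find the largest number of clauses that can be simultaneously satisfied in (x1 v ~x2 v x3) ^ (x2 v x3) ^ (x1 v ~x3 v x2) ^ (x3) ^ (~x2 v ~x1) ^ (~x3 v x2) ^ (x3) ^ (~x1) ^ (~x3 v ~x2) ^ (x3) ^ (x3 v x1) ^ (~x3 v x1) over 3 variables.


Enumerate all 8 truth assignments.
For each, count how many of the 12 clauses are satisfied.
The formula is not fully satisfiable, so the maximum is below 12.
Maximum simultaneously satisfiable clauses = 10.

10


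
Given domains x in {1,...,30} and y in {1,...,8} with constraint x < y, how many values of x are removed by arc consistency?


For the constraint x < y, x needs a supporting value in y's domain.
x can be at most 7 (one less than y's maximum).
Valid x values from domain: 7 out of 30.
Pruned = 30 - 7 = 23.

23


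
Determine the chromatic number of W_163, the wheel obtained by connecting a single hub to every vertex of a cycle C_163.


W_163 consists of the cycle C_163 together with a hub vertex adjacent to every cycle vertex.
The cycle C_163 needs 3 colors (odd cycle -> 3).
The hub is adjacent to every cycle vertex, so it must receive a new color distinct from all of them.
Chromatic number = 3 + 1 = 4.

4


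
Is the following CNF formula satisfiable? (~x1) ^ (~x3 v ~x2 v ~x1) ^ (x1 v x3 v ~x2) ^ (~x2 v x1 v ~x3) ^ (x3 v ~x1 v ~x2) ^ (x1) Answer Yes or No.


Check all 8 possible truth assignments.
Number of satisfying assignments found: 0.
The formula is unsatisfiable.

No


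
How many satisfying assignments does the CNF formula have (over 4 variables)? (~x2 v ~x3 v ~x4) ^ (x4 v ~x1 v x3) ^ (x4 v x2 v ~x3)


Enumerate all 16 truth assignments over 4 variables.
Test each against every clause.
Satisfying assignments found: 10.

10


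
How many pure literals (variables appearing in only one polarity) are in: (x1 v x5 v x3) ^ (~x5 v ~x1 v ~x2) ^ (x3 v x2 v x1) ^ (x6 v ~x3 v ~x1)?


A pure literal appears in only one polarity across all clauses.
Pure literals: x6 (positive only).
Count = 1.

1


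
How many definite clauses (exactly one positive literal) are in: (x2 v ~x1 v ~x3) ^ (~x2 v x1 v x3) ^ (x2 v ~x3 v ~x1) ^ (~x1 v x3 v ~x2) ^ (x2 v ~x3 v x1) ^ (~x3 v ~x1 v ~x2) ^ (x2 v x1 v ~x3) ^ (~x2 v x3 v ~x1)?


A definite clause has exactly one positive literal.
Clause 1: 1 positive -> definite
Clause 2: 2 positive -> not definite
Clause 3: 1 positive -> definite
Clause 4: 1 positive -> definite
Clause 5: 2 positive -> not definite
Clause 6: 0 positive -> not definite
Clause 7: 2 positive -> not definite
Clause 8: 1 positive -> definite
Definite clause count = 4.

4


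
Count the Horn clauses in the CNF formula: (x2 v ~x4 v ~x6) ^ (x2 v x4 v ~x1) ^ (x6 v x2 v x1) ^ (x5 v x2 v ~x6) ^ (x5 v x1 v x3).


A Horn clause has at most one positive literal.
Clause 1: 1 positive lit(s) -> Horn
Clause 2: 2 positive lit(s) -> not Horn
Clause 3: 3 positive lit(s) -> not Horn
Clause 4: 2 positive lit(s) -> not Horn
Clause 5: 3 positive lit(s) -> not Horn
Total Horn clauses = 1.

1


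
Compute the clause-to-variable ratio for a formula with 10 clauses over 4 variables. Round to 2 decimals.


Clause-to-variable ratio = clauses / variables.
10 / 4 = 2.5.

2.5


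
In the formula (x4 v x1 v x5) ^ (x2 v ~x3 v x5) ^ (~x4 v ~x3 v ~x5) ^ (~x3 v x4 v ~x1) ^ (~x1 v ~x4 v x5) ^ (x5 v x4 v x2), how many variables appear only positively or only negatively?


A pure literal appears in only one polarity across all clauses.
Pure literals: x2 (positive only), x3 (negative only).
Count = 2.

2


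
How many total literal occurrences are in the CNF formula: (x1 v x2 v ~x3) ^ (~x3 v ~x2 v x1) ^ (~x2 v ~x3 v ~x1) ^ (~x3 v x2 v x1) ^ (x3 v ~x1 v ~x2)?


Clause lengths: 3, 3, 3, 3, 3.
Sum = 3 + 3 + 3 + 3 + 3 = 15.

15


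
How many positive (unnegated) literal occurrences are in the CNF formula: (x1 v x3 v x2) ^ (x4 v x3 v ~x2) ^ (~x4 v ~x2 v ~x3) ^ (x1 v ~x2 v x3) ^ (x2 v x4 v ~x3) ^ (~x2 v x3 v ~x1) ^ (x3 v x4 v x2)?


Scan each clause for unnegated literals.
Clause 1: 3 positive; Clause 2: 2 positive; Clause 3: 0 positive; Clause 4: 2 positive; Clause 5: 2 positive; Clause 6: 1 positive; Clause 7: 3 positive.
Total positive literal occurrences = 13.

13


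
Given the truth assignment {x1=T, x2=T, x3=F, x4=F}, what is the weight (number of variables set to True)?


The weight is the number of variables assigned True.
True variables: x1, x2.
Weight = 2.

2


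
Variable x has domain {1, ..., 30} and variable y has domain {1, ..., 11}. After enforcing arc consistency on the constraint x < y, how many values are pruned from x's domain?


For the constraint x < y, x needs a supporting value in y's domain.
x can be at most 10 (one less than y's maximum).
Valid x values from domain: 10 out of 30.
Pruned = 30 - 10 = 20.

20


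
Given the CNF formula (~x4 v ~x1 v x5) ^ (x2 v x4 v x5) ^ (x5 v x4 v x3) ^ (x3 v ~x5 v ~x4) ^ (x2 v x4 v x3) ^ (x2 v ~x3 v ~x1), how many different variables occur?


Identify each distinct variable in the formula.
Variables found: x1, x2, x3, x4, x5.
Total distinct variables = 5.

5


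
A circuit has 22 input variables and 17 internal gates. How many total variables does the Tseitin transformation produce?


The Tseitin transformation introduces one auxiliary variable per gate.
Total variables = inputs + gates = 22 + 17 = 39.

39


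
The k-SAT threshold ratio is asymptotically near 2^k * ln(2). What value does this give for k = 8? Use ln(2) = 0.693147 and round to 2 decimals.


Using the asymptotic formula: threshold ~ 2^k * ln(2).
2^8 = 256.
256 * 0.693147 = 177.45.

177.45


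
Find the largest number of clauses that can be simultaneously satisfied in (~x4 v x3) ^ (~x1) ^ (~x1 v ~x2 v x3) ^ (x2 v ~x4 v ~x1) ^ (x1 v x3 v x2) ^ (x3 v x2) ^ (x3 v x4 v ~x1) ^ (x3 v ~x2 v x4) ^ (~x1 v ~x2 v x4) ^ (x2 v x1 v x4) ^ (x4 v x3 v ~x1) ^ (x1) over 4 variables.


Enumerate all 16 truth assignments.
For each, count how many of the 12 clauses are satisfied.
The formula is not fully satisfiable, so the maximum is below 12.
Maximum simultaneously satisfiable clauses = 11.

11


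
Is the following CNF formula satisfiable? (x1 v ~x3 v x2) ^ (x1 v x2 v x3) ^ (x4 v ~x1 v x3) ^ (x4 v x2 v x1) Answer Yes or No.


Check all 16 possible truth assignments.
Number of satisfying assignments found: 10.
The formula is satisfiable.

Yes


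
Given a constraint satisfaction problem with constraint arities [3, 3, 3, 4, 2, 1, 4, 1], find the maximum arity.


The arities are: 3, 3, 3, 4, 2, 1, 4, 1.
Scan for the maximum value.
Maximum arity = 4.

4


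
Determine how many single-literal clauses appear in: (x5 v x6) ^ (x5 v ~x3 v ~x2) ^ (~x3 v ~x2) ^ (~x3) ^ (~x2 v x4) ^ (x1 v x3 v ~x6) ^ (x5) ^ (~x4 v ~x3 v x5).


A unit clause contains exactly one literal.
Unit clauses found: (~x3), (x5).
Count = 2.

2


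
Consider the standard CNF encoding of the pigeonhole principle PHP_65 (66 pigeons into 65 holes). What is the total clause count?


The PHP encoding has two parts:
1) At-least-one-hole clauses: 66 (one per pigeon, each with 65 literals).
2) At-most-one-pigeon-per-hole clauses: 65 holes * C(66,2) = 65 * 2145 = 139425.
Total clauses = 66 + 139425 = 139491.

139491


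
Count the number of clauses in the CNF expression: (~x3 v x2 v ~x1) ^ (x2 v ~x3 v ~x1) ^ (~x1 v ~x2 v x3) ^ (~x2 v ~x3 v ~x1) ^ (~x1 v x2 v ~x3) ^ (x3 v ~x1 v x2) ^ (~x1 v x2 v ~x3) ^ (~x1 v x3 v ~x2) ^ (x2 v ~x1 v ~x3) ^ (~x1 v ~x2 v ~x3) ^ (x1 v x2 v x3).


Each group enclosed in parentheses joined by ^ is one clause.
Counting the conjuncts: 11 clauses.

11


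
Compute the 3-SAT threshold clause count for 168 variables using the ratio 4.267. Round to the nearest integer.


The 3-SAT phase transition occurs at approximately 4.267 clauses per variable.
m = 4.267 * 168 = 716.856.
Rounded to nearest integer: 717.

717


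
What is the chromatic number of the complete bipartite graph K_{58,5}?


K_{58,5} is bipartite by definition: the two parts are independent sets, with every edge crossing between them.
Color all vertices in one part with color 1 and all vertices in the other part with color 2.
Since the graph has at least one edge, one color does not suffice.
Chromatic number = 2.

2


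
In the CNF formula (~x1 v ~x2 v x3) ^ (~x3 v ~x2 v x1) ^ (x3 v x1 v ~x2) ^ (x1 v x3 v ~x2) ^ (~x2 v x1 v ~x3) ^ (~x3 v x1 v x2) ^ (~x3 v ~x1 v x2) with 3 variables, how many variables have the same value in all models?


Find all satisfying assignments: 3 model(s).
Check which variables have the same value in every model.
No variable is fixed across all models.
Backbone size = 0.

0


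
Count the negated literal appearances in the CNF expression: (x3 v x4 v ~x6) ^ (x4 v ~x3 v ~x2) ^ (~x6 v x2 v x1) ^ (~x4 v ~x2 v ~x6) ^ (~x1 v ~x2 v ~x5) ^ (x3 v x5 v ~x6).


Scan each clause for negated literals.
Clause 1: 1 negative; Clause 2: 2 negative; Clause 3: 1 negative; Clause 4: 3 negative; Clause 5: 3 negative; Clause 6: 1 negative.
Total negative literal occurrences = 11.

11


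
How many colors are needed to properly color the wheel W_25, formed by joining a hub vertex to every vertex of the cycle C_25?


W_25 consists of the cycle C_25 together with a hub vertex adjacent to every cycle vertex.
The cycle C_25 needs 3 colors (odd cycle -> 3).
The hub is adjacent to every cycle vertex, so it must receive a new color distinct from all of them.
Chromatic number = 3 + 1 = 4.

4


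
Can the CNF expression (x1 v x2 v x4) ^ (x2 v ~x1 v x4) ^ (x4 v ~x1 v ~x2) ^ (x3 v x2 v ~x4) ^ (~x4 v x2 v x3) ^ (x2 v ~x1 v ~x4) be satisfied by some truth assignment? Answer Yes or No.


Check all 16 possible truth assignments.
Number of satisfying assignments found: 7.
The formula is satisfiable.

Yes


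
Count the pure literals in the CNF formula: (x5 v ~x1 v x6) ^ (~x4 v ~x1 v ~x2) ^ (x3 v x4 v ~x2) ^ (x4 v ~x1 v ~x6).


A pure literal appears in only one polarity across all clauses.
Pure literals: x1 (negative only), x2 (negative only), x3 (positive only), x5 (positive only).
Count = 4.

4


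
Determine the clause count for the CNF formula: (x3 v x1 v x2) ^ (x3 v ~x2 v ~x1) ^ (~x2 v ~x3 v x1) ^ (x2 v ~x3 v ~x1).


Each group enclosed in parentheses joined by ^ is one clause.
Counting the conjuncts: 4 clauses.

4


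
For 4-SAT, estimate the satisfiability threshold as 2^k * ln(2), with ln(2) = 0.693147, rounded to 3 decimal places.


Using the asymptotic formula: threshold ~ 2^k * ln(2).
2^4 = 16.
16 * 0.693147 = 11.09.

11.09


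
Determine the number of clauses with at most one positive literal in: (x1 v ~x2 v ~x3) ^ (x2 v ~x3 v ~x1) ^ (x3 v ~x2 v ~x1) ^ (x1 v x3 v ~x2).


A Horn clause has at most one positive literal.
Clause 1: 1 positive lit(s) -> Horn
Clause 2: 1 positive lit(s) -> Horn
Clause 3: 1 positive lit(s) -> Horn
Clause 4: 2 positive lit(s) -> not Horn
Total Horn clauses = 3.

3


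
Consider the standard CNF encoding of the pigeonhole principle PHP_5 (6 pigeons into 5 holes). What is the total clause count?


The PHP encoding has two parts:
1) At-least-one-hole clauses: 6 (one per pigeon, each with 5 literals).
2) At-most-one-pigeon-per-hole clauses: 5 holes * C(6,2) = 5 * 15 = 75.
Total clauses = 6 + 75 = 81.

81


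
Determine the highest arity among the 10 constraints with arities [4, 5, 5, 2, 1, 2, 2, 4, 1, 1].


The arities are: 4, 5, 5, 2, 1, 2, 2, 4, 1, 1.
Scan for the maximum value.
Maximum arity = 5.

5


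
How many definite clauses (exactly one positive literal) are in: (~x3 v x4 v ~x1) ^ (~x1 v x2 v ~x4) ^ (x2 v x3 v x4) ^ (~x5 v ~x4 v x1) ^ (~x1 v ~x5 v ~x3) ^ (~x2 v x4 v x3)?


A definite clause has exactly one positive literal.
Clause 1: 1 positive -> definite
Clause 2: 1 positive -> definite
Clause 3: 3 positive -> not definite
Clause 4: 1 positive -> definite
Clause 5: 0 positive -> not definite
Clause 6: 2 positive -> not definite
Definite clause count = 3.

3


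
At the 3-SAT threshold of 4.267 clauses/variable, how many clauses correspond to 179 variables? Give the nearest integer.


The 3-SAT phase transition occurs at approximately 4.267 clauses per variable.
m = 4.267 * 179 = 763.793.
Rounded to nearest integer: 764.

764


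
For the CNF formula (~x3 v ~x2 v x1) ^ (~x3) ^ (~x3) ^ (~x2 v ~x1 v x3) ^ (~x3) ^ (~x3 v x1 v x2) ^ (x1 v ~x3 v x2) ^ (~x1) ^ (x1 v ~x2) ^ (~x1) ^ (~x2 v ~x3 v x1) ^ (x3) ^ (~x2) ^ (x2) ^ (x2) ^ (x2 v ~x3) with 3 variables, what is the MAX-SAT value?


Enumerate all 8 truth assignments.
For each, count how many of the 16 clauses are satisfied.
The formula is not fully satisfiable, so the maximum is below 16.
Maximum simultaneously satisfiable clauses = 13.

13


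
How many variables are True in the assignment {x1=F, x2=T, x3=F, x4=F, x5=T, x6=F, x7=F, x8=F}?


The weight is the number of variables assigned True.
True variables: x2, x5.
Weight = 2.

2


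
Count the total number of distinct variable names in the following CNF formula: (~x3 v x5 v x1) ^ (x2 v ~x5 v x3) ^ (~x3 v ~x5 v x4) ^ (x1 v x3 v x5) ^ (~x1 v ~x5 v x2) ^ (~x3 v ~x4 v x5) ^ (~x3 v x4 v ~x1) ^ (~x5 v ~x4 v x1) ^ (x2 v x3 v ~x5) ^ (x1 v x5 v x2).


Identify each distinct variable in the formula.
Variables found: x1, x2, x3, x4, x5.
Total distinct variables = 5.

5


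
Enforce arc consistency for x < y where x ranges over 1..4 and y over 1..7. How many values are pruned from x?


For the constraint x < y, x needs a supporting value in y's domain.
x can be at most 6 (one less than y's maximum).
Valid x values from domain: 4 out of 4.
Pruned = 4 - 4 = 0.

0


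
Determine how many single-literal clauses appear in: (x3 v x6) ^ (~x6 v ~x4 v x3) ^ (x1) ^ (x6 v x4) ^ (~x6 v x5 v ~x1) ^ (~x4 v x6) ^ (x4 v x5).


A unit clause contains exactly one literal.
Unit clauses found: (x1).
Count = 1.

1


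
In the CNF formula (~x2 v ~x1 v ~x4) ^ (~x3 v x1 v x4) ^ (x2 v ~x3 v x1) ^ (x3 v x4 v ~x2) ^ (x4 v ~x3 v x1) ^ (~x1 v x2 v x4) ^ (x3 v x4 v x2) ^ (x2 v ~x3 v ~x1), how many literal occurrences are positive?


Scan each clause for unnegated literals.
Clause 1: 0 positive; Clause 2: 2 positive; Clause 3: 2 positive; Clause 4: 2 positive; Clause 5: 2 positive; Clause 6: 2 positive; Clause 7: 3 positive; Clause 8: 1 positive.
Total positive literal occurrences = 14.

14


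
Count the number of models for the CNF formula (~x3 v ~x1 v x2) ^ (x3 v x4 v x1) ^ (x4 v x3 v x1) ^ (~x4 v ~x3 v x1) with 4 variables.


Enumerate all 16 truth assignments over 4 variables.
Test each against every clause.
Satisfying assignments found: 10.

10


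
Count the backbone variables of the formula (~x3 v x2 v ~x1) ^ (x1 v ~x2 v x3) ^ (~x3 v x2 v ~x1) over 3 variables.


Find all satisfying assignments: 6 model(s).
Check which variables have the same value in every model.
No variable is fixed across all models.
Backbone size = 0.

0


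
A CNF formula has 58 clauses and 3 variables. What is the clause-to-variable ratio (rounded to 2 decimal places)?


Clause-to-variable ratio = clauses / variables.
58 / 3 = 19.33.

19.33


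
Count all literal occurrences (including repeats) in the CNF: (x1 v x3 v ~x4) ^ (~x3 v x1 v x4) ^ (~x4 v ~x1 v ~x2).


Clause lengths: 3, 3, 3.
Sum = 3 + 3 + 3 = 9.

9


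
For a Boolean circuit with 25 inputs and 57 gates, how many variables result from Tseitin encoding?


The Tseitin transformation introduces one auxiliary variable per gate.
Total variables = inputs + gates = 25 + 57 = 82.

82


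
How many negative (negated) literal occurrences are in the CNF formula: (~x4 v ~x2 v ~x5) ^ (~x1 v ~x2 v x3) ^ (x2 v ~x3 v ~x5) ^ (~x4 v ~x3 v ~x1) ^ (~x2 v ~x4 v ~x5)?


Scan each clause for negated literals.
Clause 1: 3 negative; Clause 2: 2 negative; Clause 3: 2 negative; Clause 4: 3 negative; Clause 5: 3 negative.
Total negative literal occurrences = 13.

13


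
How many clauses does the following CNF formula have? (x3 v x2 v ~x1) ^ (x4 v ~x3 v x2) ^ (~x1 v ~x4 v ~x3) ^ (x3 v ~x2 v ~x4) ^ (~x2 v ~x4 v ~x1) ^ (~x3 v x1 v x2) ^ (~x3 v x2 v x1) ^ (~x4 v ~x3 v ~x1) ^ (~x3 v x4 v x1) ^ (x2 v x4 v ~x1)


Each group enclosed in parentheses joined by ^ is one clause.
Counting the conjuncts: 10 clauses.

10


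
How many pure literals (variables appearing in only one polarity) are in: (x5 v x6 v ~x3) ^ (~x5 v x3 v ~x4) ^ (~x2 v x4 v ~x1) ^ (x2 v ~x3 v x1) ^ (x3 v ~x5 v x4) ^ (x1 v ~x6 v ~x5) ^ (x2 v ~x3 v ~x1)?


A pure literal appears in only one polarity across all clauses.
No pure literals found.
Count = 0.

0


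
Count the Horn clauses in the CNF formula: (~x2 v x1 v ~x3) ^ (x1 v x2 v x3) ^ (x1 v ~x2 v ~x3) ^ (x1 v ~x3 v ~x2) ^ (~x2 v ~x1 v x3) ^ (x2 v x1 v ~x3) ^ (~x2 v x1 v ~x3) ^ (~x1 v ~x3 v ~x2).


A Horn clause has at most one positive literal.
Clause 1: 1 positive lit(s) -> Horn
Clause 2: 3 positive lit(s) -> not Horn
Clause 3: 1 positive lit(s) -> Horn
Clause 4: 1 positive lit(s) -> Horn
Clause 5: 1 positive lit(s) -> Horn
Clause 6: 2 positive lit(s) -> not Horn
Clause 7: 1 positive lit(s) -> Horn
Clause 8: 0 positive lit(s) -> Horn
Total Horn clauses = 6.

6


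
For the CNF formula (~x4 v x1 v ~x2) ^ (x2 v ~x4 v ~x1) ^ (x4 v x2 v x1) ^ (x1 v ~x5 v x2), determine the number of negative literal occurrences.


Scan each clause for negated literals.
Clause 1: 2 negative; Clause 2: 2 negative; Clause 3: 0 negative; Clause 4: 1 negative.
Total negative literal occurrences = 5.

5


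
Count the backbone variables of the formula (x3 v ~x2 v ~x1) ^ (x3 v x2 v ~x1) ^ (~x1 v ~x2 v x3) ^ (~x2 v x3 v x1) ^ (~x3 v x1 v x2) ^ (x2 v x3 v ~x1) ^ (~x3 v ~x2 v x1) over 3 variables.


Find all satisfying assignments: 3 model(s).
Check which variables have the same value in every model.
No variable is fixed across all models.
Backbone size = 0.

0


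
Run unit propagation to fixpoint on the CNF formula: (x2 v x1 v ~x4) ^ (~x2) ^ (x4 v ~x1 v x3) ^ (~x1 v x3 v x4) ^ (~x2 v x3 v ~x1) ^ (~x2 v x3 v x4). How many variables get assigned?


Unit propagation repeatedly assigns the literal in any unit clause, then simplifies.
Assignments in order: x2 = F.
No further unit clauses remain.
Total variables assigned = 1.

1


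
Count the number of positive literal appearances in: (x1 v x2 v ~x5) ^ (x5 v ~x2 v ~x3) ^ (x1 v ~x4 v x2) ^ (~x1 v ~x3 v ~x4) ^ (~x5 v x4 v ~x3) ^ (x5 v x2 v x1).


Scan each clause for unnegated literals.
Clause 1: 2 positive; Clause 2: 1 positive; Clause 3: 2 positive; Clause 4: 0 positive; Clause 5: 1 positive; Clause 6: 3 positive.
Total positive literal occurrences = 9.

9


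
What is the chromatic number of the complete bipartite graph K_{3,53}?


K_{3,53} is bipartite by definition: the two parts are independent sets, with every edge crossing between them.
Color all vertices in one part with color 1 and all vertices in the other part with color 2.
Since the graph has at least one edge, one color does not suffice.
Chromatic number = 2.

2


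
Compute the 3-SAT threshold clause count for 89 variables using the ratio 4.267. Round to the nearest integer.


The 3-SAT phase transition occurs at approximately 4.267 clauses per variable.
m = 4.267 * 89 = 379.763.
Rounded to nearest integer: 380.

380


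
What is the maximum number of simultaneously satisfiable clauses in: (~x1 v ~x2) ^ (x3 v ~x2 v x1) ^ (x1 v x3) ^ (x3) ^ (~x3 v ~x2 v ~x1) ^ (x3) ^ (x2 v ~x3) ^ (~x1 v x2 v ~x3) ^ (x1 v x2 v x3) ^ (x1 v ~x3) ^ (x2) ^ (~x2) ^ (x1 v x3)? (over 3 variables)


Enumerate all 8 truth assignments.
For each, count how many of the 13 clauses are satisfied.
The formula is not fully satisfiable, so the maximum is below 13.
Maximum simultaneously satisfiable clauses = 11.

11


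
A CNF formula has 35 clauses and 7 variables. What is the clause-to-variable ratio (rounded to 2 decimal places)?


Clause-to-variable ratio = clauses / variables.
35 / 7 = 5.0.

5.0


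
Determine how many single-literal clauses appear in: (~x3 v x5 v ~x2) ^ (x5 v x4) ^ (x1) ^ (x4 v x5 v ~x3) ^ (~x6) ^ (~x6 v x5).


A unit clause contains exactly one literal.
Unit clauses found: (x1), (~x6).
Count = 2.

2


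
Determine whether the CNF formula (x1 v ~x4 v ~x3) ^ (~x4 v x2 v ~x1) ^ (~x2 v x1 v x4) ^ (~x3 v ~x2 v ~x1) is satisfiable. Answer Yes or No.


Check all 16 possible truth assignments.
Number of satisfying assignments found: 8.
The formula is satisfiable.

Yes


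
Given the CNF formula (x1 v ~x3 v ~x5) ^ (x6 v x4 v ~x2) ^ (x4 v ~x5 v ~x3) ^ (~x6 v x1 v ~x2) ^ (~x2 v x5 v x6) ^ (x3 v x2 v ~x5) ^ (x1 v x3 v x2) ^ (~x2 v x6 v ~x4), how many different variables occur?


Identify each distinct variable in the formula.
Variables found: x1, x2, x3, x4, x5, x6.
Total distinct variables = 6.

6


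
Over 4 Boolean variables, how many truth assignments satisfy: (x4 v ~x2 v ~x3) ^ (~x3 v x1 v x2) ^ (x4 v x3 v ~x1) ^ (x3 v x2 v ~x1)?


Enumerate all 16 truth assignments over 4 variables.
Test each against every clause.
Satisfying assignments found: 9.

9


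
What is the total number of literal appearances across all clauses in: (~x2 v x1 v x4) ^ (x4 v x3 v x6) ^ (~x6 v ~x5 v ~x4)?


Clause lengths: 3, 3, 3.
Sum = 3 + 3 + 3 = 9.

9


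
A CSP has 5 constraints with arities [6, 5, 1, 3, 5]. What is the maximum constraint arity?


The arities are: 6, 5, 1, 3, 5.
Scan for the maximum value.
Maximum arity = 6.

6
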